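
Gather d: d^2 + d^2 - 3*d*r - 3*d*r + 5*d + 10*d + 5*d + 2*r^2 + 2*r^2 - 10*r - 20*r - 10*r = 2*d^2 + d*(20 - 6*r) + 4*r^2 - 40*r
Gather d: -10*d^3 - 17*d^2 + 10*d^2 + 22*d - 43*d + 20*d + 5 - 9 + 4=-10*d^3 - 7*d^2 - d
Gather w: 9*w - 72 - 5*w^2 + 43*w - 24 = -5*w^2 + 52*w - 96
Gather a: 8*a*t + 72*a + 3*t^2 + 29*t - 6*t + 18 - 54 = a*(8*t + 72) + 3*t^2 + 23*t - 36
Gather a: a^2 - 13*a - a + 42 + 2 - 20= a^2 - 14*a + 24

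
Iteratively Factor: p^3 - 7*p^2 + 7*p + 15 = (p - 3)*(p^2 - 4*p - 5) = (p - 5)*(p - 3)*(p + 1)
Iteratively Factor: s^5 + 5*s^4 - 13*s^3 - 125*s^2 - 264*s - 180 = (s + 2)*(s^4 + 3*s^3 - 19*s^2 - 87*s - 90) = (s + 2)*(s + 3)*(s^3 - 19*s - 30) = (s - 5)*(s + 2)*(s + 3)*(s^2 + 5*s + 6) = (s - 5)*(s + 2)^2*(s + 3)*(s + 3)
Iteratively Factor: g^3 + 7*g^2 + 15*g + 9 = (g + 3)*(g^2 + 4*g + 3) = (g + 1)*(g + 3)*(g + 3)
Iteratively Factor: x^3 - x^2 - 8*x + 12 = (x - 2)*(x^2 + x - 6) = (x - 2)^2*(x + 3)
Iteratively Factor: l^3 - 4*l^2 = (l - 4)*(l^2) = l*(l - 4)*(l)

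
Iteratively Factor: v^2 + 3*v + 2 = (v + 1)*(v + 2)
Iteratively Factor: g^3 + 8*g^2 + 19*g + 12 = (g + 1)*(g^2 + 7*g + 12) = (g + 1)*(g + 4)*(g + 3)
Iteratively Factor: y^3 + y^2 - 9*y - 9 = (y + 1)*(y^2 - 9) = (y + 1)*(y + 3)*(y - 3)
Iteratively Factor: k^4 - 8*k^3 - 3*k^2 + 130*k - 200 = (k + 4)*(k^3 - 12*k^2 + 45*k - 50) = (k - 5)*(k + 4)*(k^2 - 7*k + 10) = (k - 5)*(k - 2)*(k + 4)*(k - 5)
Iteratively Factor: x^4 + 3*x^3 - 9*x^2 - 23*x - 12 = (x + 4)*(x^3 - x^2 - 5*x - 3) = (x - 3)*(x + 4)*(x^2 + 2*x + 1) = (x - 3)*(x + 1)*(x + 4)*(x + 1)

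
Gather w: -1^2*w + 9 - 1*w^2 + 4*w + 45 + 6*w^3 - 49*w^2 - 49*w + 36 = 6*w^3 - 50*w^2 - 46*w + 90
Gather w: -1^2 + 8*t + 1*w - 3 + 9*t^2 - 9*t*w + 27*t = 9*t^2 + 35*t + w*(1 - 9*t) - 4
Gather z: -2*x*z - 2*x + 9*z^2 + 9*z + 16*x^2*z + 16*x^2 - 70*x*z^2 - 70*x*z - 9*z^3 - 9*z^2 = 16*x^2 - 70*x*z^2 - 2*x - 9*z^3 + z*(16*x^2 - 72*x + 9)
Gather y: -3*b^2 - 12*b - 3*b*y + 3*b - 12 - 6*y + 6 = -3*b^2 - 9*b + y*(-3*b - 6) - 6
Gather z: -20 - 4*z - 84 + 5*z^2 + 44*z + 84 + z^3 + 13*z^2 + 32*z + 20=z^3 + 18*z^2 + 72*z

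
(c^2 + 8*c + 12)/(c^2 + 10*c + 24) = (c + 2)/(c + 4)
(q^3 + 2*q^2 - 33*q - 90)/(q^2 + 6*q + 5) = (q^2 - 3*q - 18)/(q + 1)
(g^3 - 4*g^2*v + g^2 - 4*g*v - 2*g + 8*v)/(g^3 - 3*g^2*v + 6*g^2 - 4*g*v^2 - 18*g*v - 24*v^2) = (g^2 + g - 2)/(g^2 + g*v + 6*g + 6*v)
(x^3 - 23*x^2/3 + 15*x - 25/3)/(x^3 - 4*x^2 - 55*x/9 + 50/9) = 3*(3*x^2 - 8*x + 5)/(9*x^2 + 9*x - 10)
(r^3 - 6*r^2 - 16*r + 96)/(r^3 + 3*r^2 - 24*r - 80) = (r^2 - 10*r + 24)/(r^2 - r - 20)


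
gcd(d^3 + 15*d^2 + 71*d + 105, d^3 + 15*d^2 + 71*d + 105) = d^3 + 15*d^2 + 71*d + 105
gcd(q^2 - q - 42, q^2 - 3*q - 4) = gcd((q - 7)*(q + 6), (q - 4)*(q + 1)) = 1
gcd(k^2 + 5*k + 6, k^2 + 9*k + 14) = k + 2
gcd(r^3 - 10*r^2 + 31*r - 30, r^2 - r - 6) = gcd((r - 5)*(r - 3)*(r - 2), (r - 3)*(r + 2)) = r - 3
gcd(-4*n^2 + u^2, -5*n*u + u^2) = 1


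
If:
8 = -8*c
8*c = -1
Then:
No Solution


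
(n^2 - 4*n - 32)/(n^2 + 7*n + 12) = (n - 8)/(n + 3)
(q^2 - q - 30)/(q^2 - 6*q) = (q + 5)/q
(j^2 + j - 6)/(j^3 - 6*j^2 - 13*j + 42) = 1/(j - 7)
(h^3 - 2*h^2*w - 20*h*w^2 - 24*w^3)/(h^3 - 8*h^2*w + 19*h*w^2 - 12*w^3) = (h^3 - 2*h^2*w - 20*h*w^2 - 24*w^3)/(h^3 - 8*h^2*w + 19*h*w^2 - 12*w^3)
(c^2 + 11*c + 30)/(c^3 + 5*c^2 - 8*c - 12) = (c + 5)/(c^2 - c - 2)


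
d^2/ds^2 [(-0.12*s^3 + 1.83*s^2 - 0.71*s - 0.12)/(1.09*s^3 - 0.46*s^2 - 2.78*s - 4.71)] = (4.22811000000001*s^6 - 7.24305*s^5 + 26.30388*s^4 + 121.87461*s^3 - 74.92824*s^2 - 11.35998*s + 98.45217)/(1.295029*s^9 - 1.639578*s^8 - 9.216822*s^7 - 8.521837*s^6 + 37.676688*s^5 + 71.978352*s^4 + 14.918167*s^3 - 139.81635*s^2 - 185.015394*s - 104.487111)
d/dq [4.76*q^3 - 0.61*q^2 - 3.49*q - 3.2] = 14.28*q^2 - 1.22*q - 3.49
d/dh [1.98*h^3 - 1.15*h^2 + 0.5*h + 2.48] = 5.94*h^2 - 2.3*h + 0.5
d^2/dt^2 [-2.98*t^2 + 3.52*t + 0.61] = -5.96000000000000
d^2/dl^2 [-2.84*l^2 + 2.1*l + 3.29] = -5.68000000000000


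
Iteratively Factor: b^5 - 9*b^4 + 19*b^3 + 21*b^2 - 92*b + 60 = (b - 2)*(b^4 - 7*b^3 + 5*b^2 + 31*b - 30) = (b - 5)*(b - 2)*(b^3 - 2*b^2 - 5*b + 6) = (b - 5)*(b - 3)*(b - 2)*(b^2 + b - 2) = (b - 5)*(b - 3)*(b - 2)*(b + 2)*(b - 1)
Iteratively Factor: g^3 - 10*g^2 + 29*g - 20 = (g - 5)*(g^2 - 5*g + 4) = (g - 5)*(g - 4)*(g - 1)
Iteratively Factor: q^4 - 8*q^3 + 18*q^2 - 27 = (q - 3)*(q^3 - 5*q^2 + 3*q + 9) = (q - 3)^2*(q^2 - 2*q - 3) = (q - 3)^3*(q + 1)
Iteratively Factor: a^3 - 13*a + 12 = (a - 1)*(a^2 + a - 12) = (a - 3)*(a - 1)*(a + 4)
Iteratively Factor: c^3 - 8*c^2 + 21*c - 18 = (c - 3)*(c^2 - 5*c + 6) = (c - 3)*(c - 2)*(c - 3)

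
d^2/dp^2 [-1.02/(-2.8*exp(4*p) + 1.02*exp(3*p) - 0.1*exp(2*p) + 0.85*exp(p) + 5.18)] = ((-45.696*exp(3*p) + 9.3636*exp(2*p) - 0.408*exp(p) + 0.867)*(-2.8*exp(4*p) + 1.02*exp(3*p) - 0.1*exp(2*p) + 0.85*exp(p) + 5.18) - 1.02*(11.2*exp(3*p) - 3.06*exp(2*p) + 0.2*exp(p) - 0.85)*(22.4*exp(3*p) - 6.12*exp(2*p) + 0.4*exp(p) - 1.7)*exp(p))*exp(p)/(-2.8*exp(4*p) + 1.02*exp(3*p) - 0.1*exp(2*p) + 0.85*exp(p) + 5.18)^3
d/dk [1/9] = 0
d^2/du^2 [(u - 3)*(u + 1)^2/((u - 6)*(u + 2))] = 2*(19*u^3 + 99*u^2 + 288*u + 12)/(u^6 - 12*u^5 + 12*u^4 + 224*u^3 - 144*u^2 - 1728*u - 1728)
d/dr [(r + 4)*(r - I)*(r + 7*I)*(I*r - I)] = 4*I*r^3 + 9*r^2*(-2 + I) + 6*r*(-6 + I) + 24 + 21*I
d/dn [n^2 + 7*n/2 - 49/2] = 2*n + 7/2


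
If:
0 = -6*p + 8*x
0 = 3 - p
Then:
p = 3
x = 9/4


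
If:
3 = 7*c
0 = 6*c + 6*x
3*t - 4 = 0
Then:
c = 3/7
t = 4/3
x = -3/7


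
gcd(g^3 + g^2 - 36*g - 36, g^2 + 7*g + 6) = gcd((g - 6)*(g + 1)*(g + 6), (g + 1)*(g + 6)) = g^2 + 7*g + 6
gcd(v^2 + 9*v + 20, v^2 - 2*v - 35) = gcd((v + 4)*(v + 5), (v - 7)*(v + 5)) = v + 5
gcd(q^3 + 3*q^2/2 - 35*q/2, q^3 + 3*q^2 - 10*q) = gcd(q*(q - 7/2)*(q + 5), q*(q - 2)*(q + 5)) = q^2 + 5*q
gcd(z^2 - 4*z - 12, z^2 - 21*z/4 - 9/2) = z - 6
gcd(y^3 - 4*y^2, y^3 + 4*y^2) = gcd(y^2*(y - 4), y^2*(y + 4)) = y^2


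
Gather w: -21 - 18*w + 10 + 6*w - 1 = -12*w - 12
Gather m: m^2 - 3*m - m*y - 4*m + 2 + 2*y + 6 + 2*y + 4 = m^2 + m*(-y - 7) + 4*y + 12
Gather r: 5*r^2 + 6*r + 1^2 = 5*r^2 + 6*r + 1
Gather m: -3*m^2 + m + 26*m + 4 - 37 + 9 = -3*m^2 + 27*m - 24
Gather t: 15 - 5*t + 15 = 30 - 5*t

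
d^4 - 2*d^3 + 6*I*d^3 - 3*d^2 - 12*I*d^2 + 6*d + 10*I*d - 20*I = (d - 2)*(d - I)*(d + 2*I)*(d + 5*I)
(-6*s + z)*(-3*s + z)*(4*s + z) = 72*s^3 - 18*s^2*z - 5*s*z^2 + z^3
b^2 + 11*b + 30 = (b + 5)*(b + 6)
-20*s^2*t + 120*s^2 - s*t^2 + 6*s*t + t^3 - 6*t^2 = (-5*s + t)*(4*s + t)*(t - 6)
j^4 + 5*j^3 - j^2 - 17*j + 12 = (j - 1)^2*(j + 3)*(j + 4)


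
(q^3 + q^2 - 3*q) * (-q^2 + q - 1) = -q^5 + 3*q^3 - 4*q^2 + 3*q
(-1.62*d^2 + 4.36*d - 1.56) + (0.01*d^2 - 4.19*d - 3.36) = -1.61*d^2 + 0.17*d - 4.92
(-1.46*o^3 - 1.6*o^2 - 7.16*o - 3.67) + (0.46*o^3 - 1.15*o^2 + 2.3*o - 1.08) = -1.0*o^3 - 2.75*o^2 - 4.86*o - 4.75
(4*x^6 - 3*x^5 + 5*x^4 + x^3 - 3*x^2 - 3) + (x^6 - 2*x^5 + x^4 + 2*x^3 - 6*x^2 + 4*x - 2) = 5*x^6 - 5*x^5 + 6*x^4 + 3*x^3 - 9*x^2 + 4*x - 5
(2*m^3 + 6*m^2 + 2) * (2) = 4*m^3 + 12*m^2 + 4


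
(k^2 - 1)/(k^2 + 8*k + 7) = (k - 1)/(k + 7)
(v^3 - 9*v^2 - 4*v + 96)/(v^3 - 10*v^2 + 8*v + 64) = (v + 3)/(v + 2)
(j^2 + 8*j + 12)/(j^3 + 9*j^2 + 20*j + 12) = 1/(j + 1)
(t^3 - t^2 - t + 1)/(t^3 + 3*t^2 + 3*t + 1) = (t^2 - 2*t + 1)/(t^2 + 2*t + 1)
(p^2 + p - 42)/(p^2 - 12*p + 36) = (p + 7)/(p - 6)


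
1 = 1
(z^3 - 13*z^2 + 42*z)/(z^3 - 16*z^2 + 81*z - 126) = z/(z - 3)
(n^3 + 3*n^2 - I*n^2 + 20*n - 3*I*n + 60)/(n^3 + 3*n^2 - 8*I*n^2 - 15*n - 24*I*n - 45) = (n + 4*I)/(n - 3*I)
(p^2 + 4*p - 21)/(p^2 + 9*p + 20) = (p^2 + 4*p - 21)/(p^2 + 9*p + 20)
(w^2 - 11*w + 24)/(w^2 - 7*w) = (w^2 - 11*w + 24)/(w*(w - 7))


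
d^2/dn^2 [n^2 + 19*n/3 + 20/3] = 2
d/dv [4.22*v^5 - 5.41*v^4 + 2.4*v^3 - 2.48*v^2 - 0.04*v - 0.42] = 21.1*v^4 - 21.64*v^3 + 7.2*v^2 - 4.96*v - 0.04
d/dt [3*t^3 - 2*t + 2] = 9*t^2 - 2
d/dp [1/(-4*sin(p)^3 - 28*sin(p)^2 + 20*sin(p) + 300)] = (3*sin(p) - 1)*cos(p)/(4*(sin(p) - 3)^2*(sin(p) + 5)^3)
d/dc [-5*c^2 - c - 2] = -10*c - 1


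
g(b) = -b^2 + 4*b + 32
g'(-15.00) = 34.00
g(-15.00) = -253.00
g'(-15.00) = 34.00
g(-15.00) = -253.00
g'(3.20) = -2.40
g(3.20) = 34.56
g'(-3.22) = 10.44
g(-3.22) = 8.75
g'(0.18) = 3.64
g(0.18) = 32.69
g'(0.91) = 2.18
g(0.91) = 34.81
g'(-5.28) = 14.56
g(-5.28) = -17.00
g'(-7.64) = 19.28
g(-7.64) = -56.93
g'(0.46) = 3.08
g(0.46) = 33.63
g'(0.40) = 3.20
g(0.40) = 33.44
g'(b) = 4 - 2*b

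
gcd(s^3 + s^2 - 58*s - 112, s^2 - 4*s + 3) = 1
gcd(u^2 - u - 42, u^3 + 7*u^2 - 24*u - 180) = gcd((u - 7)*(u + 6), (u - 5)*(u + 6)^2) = u + 6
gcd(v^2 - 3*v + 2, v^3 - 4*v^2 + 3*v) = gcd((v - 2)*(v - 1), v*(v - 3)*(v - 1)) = v - 1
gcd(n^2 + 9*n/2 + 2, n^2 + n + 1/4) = n + 1/2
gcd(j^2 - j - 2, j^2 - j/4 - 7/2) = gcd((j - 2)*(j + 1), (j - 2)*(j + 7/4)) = j - 2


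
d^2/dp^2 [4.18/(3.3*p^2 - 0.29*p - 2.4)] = (91.0404*p^2 - 8.00052*p - 4.18*(6.6*p - 0.29)*(13.2*p - 0.58) - 66.2112)/(-3.3*p^2 + 0.29*p + 2.4)^3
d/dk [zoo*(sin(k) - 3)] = zoo*cos(k)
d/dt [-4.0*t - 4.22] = -4.00000000000000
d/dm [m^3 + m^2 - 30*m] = 3*m^2 + 2*m - 30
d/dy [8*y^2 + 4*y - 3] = 16*y + 4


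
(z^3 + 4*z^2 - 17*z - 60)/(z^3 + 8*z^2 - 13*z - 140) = (z + 3)/(z + 7)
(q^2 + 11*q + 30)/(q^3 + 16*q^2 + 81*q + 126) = (q + 5)/(q^2 + 10*q + 21)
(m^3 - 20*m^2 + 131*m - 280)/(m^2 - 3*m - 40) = (m^2 - 12*m + 35)/(m + 5)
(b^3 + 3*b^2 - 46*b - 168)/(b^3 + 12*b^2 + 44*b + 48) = (b - 7)/(b + 2)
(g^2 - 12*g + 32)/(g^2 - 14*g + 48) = (g - 4)/(g - 6)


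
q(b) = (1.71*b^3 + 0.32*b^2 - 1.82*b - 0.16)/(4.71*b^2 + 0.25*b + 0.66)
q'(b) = (-9.42*b - 0.25)*(1.71*b^3 + 0.32*b^2 - 1.82*b - 0.16)/(4.71*b^2 + 0.25*b + 0.66)^2 + (5.13*b^2 + 0.64*b - 1.82)/(4.71*b^2 + 0.25*b + 0.66) = (8.0541*b^4 + 0.855*b^3 + 12.038*b^2 + 1.9296*b - 1.1612)/(22.1841*b^4 + 2.355*b^3 + 6.2797*b^2 + 0.33*b + 0.4356)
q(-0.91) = 0.11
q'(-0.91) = 0.64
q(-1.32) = -0.13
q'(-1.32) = 0.55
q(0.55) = -0.35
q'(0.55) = 0.90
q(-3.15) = -0.96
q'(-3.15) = 0.40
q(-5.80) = -1.98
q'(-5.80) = 0.38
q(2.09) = 0.60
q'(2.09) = 0.46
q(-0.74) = 0.22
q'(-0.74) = 0.65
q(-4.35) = -1.43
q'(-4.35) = 0.39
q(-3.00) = -0.90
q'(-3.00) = 0.41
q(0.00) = -0.24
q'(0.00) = -2.67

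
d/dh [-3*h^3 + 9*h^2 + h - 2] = -9*h^2 + 18*h + 1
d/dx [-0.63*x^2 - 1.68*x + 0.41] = -1.26*x - 1.68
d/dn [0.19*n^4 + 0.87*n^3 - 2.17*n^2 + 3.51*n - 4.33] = 0.76*n^3 + 2.61*n^2 - 4.34*n + 3.51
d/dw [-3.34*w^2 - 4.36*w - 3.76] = -6.68*w - 4.36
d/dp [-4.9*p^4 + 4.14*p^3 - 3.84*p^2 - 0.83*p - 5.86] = -19.6*p^3 + 12.42*p^2 - 7.68*p - 0.83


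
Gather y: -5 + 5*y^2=5*y^2 - 5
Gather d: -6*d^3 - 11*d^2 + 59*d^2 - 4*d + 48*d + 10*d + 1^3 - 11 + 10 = -6*d^3 + 48*d^2 + 54*d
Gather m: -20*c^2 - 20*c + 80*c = -20*c^2 + 60*c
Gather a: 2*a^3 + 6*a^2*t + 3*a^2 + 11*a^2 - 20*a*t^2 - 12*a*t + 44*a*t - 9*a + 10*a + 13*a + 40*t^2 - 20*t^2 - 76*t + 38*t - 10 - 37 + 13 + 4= 2*a^3 + a^2*(6*t + 14) + a*(-20*t^2 + 32*t + 14) + 20*t^2 - 38*t - 30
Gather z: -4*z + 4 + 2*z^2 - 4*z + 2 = 2*z^2 - 8*z + 6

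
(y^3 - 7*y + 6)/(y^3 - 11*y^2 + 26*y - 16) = (y + 3)/(y - 8)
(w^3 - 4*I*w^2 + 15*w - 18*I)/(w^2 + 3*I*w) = w - 7*I - 6/w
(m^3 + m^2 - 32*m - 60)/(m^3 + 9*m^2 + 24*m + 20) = (m - 6)/(m + 2)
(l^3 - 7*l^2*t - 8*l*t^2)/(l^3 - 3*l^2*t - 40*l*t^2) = (l + t)/(l + 5*t)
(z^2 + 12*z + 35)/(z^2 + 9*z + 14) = (z + 5)/(z + 2)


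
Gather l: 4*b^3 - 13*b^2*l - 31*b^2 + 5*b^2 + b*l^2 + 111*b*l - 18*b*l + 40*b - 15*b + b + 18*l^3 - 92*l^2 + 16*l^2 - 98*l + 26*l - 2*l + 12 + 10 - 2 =4*b^3 - 26*b^2 + 26*b + 18*l^3 + l^2*(b - 76) + l*(-13*b^2 + 93*b - 74) + 20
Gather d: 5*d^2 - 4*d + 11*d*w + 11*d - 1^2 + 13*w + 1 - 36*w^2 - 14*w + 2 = 5*d^2 + d*(11*w + 7) - 36*w^2 - w + 2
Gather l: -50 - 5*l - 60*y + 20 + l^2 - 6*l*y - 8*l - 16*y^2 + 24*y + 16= l^2 + l*(-6*y - 13) - 16*y^2 - 36*y - 14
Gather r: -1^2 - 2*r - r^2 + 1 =-r^2 - 2*r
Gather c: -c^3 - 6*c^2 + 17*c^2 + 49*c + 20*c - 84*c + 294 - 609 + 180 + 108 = -c^3 + 11*c^2 - 15*c - 27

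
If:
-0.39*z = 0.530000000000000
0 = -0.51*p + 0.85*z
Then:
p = -2.26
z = -1.36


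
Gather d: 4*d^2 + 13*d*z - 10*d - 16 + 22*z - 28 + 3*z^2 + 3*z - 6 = 4*d^2 + d*(13*z - 10) + 3*z^2 + 25*z - 50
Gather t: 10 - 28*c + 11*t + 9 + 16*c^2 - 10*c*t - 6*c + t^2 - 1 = 16*c^2 - 34*c + t^2 + t*(11 - 10*c) + 18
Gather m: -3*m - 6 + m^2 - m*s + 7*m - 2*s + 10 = m^2 + m*(4 - s) - 2*s + 4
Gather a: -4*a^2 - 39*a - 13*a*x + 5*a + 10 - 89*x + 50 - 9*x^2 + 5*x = -4*a^2 + a*(-13*x - 34) - 9*x^2 - 84*x + 60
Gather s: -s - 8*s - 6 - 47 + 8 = -9*s - 45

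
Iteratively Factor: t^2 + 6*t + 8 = (t + 4)*(t + 2)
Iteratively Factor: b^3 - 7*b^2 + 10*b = (b - 2)*(b^2 - 5*b) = b*(b - 2)*(b - 5)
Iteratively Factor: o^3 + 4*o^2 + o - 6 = (o + 3)*(o^2 + o - 2) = (o + 2)*(o + 3)*(o - 1)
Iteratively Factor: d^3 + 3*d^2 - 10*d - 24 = (d + 2)*(d^2 + d - 12) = (d + 2)*(d + 4)*(d - 3)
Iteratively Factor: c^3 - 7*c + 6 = (c - 2)*(c^2 + 2*c - 3) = (c - 2)*(c - 1)*(c + 3)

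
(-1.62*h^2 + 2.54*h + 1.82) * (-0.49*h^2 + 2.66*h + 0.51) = 0.7938*h^4 - 5.5538*h^3 + 5.0384*h^2 + 6.1366*h + 0.9282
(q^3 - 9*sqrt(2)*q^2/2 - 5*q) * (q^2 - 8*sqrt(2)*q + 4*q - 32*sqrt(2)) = q^5 - 25*sqrt(2)*q^4/2 + 4*q^4 - 50*sqrt(2)*q^3 + 67*q^3 + 40*sqrt(2)*q^2 + 268*q^2 + 160*sqrt(2)*q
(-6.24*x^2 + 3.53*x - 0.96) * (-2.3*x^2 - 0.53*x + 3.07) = 14.352*x^4 - 4.8118*x^3 - 18.8197*x^2 + 11.3459*x - 2.9472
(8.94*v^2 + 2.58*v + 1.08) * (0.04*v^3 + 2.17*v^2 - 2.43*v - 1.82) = 0.3576*v^5 + 19.503*v^4 - 16.0824*v^3 - 20.1966*v^2 - 7.32*v - 1.9656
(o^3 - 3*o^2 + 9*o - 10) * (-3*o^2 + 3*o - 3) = -3*o^5 + 12*o^4 - 39*o^3 + 66*o^2 - 57*o + 30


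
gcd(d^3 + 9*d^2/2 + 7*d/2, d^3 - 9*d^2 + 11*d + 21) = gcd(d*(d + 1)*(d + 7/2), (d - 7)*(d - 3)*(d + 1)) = d + 1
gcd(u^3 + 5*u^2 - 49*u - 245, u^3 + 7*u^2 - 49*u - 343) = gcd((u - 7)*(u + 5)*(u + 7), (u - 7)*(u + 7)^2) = u^2 - 49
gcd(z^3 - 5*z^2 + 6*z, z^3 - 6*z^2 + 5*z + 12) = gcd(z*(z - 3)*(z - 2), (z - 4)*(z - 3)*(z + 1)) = z - 3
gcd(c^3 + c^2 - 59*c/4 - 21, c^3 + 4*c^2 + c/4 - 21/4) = c^2 + 5*c + 21/4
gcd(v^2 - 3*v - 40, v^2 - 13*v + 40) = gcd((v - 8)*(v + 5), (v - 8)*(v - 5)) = v - 8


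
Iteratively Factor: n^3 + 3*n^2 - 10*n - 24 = (n + 2)*(n^2 + n - 12) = (n - 3)*(n + 2)*(n + 4)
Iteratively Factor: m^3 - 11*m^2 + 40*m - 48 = (m - 3)*(m^2 - 8*m + 16) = (m - 4)*(m - 3)*(m - 4)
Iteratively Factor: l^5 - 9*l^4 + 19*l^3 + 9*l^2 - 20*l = (l - 5)*(l^4 - 4*l^3 - l^2 + 4*l) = (l - 5)*(l - 4)*(l^3 - l) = (l - 5)*(l - 4)*(l + 1)*(l^2 - l) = (l - 5)*(l - 4)*(l - 1)*(l + 1)*(l)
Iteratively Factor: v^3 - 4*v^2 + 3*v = (v - 1)*(v^2 - 3*v) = (v - 3)*(v - 1)*(v)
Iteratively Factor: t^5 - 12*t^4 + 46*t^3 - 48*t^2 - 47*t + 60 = (t - 4)*(t^4 - 8*t^3 + 14*t^2 + 8*t - 15) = (t - 4)*(t + 1)*(t^3 - 9*t^2 + 23*t - 15) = (t - 4)*(t - 3)*(t + 1)*(t^2 - 6*t + 5) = (t - 5)*(t - 4)*(t - 3)*(t + 1)*(t - 1)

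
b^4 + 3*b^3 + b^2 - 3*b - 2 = (b - 1)*(b + 1)^2*(b + 2)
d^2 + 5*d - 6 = (d - 1)*(d + 6)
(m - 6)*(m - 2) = m^2 - 8*m + 12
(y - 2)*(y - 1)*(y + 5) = y^3 + 2*y^2 - 13*y + 10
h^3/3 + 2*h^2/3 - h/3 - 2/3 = (h/3 + 1/3)*(h - 1)*(h + 2)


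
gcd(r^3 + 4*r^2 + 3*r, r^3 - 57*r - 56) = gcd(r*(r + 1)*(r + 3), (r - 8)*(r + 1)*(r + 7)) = r + 1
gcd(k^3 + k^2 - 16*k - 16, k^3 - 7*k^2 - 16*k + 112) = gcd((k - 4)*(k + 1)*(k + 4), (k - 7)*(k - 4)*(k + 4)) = k^2 - 16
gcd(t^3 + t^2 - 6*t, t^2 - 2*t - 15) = t + 3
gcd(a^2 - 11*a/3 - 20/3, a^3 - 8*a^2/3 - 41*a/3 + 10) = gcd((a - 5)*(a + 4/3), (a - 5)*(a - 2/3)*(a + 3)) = a - 5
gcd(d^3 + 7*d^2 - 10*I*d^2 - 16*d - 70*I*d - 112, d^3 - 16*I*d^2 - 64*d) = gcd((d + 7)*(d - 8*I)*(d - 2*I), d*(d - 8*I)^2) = d - 8*I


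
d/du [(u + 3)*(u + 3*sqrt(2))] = 2*u + 3 + 3*sqrt(2)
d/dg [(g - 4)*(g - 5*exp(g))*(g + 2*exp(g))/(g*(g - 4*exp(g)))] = (g^4*exp(g) + g^4 - 20*g^3*exp(2*g) - 12*g^3*exp(g) + 40*g^2*exp(3*g) + 102*g^2*exp(2*g) + 4*g^2*exp(g) - 160*g*exp(3*g) - 80*g*exp(2*g) + 160*exp(3*g))/(g^2*(g^2 - 8*g*exp(g) + 16*exp(2*g)))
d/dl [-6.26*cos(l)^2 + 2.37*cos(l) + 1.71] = (12.52*cos(l) - 2.37)*sin(l)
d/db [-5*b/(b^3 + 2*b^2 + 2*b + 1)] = 5*(2*b^3 + 2*b^2 - 1)/(b^6 + 4*b^5 + 8*b^4 + 10*b^3 + 8*b^2 + 4*b + 1)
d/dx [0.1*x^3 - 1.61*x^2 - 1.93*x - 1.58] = 0.3*x^2 - 3.22*x - 1.93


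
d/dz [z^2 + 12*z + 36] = 2*z + 12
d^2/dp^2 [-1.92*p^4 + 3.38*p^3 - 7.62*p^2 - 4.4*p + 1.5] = -23.04*p^2 + 20.28*p - 15.24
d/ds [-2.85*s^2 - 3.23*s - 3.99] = -5.7*s - 3.23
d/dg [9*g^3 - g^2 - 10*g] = 27*g^2 - 2*g - 10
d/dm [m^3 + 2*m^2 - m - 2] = 3*m^2 + 4*m - 1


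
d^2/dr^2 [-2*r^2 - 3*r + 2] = -4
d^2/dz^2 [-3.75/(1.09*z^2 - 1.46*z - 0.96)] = (-8.91075*z^2 + 11.9355*z + 3.75*(2.18*z - 1.46)*(4.36*z - 2.92) + 7.848)/(-1.09*z^2 + 1.46*z + 0.96)^3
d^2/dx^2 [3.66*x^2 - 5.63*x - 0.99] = 7.32000000000000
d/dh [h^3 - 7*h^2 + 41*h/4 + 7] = 3*h^2 - 14*h + 41/4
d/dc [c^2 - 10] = 2*c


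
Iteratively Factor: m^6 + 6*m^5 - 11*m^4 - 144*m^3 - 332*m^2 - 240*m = (m + 3)*(m^5 + 3*m^4 - 20*m^3 - 84*m^2 - 80*m) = m*(m + 3)*(m^4 + 3*m^3 - 20*m^2 - 84*m - 80) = m*(m - 5)*(m + 3)*(m^3 + 8*m^2 + 20*m + 16) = m*(m - 5)*(m + 2)*(m + 3)*(m^2 + 6*m + 8) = m*(m - 5)*(m + 2)*(m + 3)*(m + 4)*(m + 2)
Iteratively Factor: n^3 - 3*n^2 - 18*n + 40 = (n - 2)*(n^2 - n - 20) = (n - 5)*(n - 2)*(n + 4)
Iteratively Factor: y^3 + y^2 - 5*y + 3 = (y - 1)*(y^2 + 2*y - 3) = (y - 1)*(y + 3)*(y - 1)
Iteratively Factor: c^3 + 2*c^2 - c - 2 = (c - 1)*(c^2 + 3*c + 2) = (c - 1)*(c + 1)*(c + 2)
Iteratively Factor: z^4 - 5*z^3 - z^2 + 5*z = (z)*(z^3 - 5*z^2 - z + 5) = z*(z - 5)*(z^2 - 1) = z*(z - 5)*(z + 1)*(z - 1)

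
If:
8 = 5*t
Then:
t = 8/5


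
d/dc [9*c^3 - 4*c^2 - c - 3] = 27*c^2 - 8*c - 1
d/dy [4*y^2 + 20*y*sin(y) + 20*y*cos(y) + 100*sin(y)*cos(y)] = 20*sqrt(2)*y*cos(y + pi/4) + 8*y + 20*sqrt(2)*sin(y + pi/4) + 100*cos(2*y)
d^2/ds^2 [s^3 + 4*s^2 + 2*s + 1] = 6*s + 8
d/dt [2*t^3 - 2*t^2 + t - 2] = 6*t^2 - 4*t + 1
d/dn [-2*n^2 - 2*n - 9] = -4*n - 2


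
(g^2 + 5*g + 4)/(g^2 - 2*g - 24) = (g + 1)/(g - 6)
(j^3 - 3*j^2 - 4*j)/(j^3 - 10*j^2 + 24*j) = (j + 1)/(j - 6)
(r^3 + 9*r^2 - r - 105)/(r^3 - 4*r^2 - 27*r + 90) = (r + 7)/(r - 6)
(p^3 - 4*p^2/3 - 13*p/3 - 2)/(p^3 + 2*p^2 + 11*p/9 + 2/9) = 3*(p - 3)/(3*p + 1)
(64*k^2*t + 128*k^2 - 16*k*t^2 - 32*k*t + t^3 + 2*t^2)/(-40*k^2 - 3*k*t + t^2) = (-8*k*t - 16*k + t^2 + 2*t)/(5*k + t)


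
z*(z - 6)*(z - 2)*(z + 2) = z^4 - 6*z^3 - 4*z^2 + 24*z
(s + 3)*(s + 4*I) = s^2 + 3*s + 4*I*s + 12*I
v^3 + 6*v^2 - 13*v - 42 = (v - 3)*(v + 2)*(v + 7)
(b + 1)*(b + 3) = b^2 + 4*b + 3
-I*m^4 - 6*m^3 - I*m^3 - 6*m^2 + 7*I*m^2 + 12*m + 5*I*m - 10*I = (m + 2)*(m - 5*I)*(m - I)*(-I*m + I)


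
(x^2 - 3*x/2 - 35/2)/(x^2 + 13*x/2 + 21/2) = (x - 5)/(x + 3)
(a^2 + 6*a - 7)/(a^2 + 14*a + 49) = (a - 1)/(a + 7)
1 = 1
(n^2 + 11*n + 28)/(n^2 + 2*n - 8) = (n + 7)/(n - 2)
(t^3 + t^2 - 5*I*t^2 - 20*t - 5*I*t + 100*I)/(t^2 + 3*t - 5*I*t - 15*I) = (t^2 + t - 20)/(t + 3)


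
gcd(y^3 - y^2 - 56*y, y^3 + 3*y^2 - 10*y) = y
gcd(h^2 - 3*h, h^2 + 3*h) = h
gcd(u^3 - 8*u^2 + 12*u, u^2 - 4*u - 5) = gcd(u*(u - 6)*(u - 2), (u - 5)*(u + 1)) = 1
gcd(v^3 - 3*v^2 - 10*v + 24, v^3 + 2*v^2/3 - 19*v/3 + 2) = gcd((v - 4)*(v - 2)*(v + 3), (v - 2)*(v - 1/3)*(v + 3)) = v^2 + v - 6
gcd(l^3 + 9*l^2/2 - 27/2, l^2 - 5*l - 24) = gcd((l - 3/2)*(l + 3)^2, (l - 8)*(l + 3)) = l + 3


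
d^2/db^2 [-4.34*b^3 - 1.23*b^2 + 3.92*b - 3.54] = -26.04*b - 2.46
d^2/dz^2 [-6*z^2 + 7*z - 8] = -12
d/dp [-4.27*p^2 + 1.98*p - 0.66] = 1.98 - 8.54*p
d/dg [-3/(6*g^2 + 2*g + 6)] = 3*(6*g + 1)/(2*(3*g^2 + g + 3)^2)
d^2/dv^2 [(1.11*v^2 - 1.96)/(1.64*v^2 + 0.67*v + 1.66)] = (-3.5527136788005e-15*v^4 - 2.439336*v^3 - 49.76088*v^2 - 12.921888*v + 15.029552)/(4.410944*v^6 + 5.406096*v^5 + 15.602796*v^4 + 11.244811*v^3 + 15.793074*v^2 + 5.538756*v + 4.574296)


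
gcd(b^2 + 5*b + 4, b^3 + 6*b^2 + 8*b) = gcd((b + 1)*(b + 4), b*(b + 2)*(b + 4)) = b + 4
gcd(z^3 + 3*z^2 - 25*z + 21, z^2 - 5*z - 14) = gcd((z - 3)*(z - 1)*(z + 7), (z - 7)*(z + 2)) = 1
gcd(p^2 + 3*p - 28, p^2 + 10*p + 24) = 1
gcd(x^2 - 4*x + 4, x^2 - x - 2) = x - 2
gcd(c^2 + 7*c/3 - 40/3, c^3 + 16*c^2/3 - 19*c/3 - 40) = c^2 + 7*c/3 - 40/3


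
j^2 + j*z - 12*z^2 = (j - 3*z)*(j + 4*z)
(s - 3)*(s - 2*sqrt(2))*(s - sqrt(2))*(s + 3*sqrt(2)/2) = s^4 - 3*s^3 - 3*sqrt(2)*s^3/2 - 5*s^2 + 9*sqrt(2)*s^2/2 + 6*sqrt(2)*s + 15*s - 18*sqrt(2)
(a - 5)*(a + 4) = a^2 - a - 20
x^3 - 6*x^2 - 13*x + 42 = (x - 7)*(x - 2)*(x + 3)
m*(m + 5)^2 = m^3 + 10*m^2 + 25*m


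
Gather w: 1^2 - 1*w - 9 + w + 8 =0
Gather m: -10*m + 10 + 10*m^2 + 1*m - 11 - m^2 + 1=9*m^2 - 9*m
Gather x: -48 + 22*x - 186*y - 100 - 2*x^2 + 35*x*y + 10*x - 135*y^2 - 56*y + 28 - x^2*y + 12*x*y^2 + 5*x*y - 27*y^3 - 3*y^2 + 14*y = x^2*(-y - 2) + x*(12*y^2 + 40*y + 32) - 27*y^3 - 138*y^2 - 228*y - 120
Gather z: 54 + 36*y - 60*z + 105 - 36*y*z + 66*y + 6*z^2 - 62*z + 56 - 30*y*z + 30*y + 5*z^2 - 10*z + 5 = 132*y + 11*z^2 + z*(-66*y - 132) + 220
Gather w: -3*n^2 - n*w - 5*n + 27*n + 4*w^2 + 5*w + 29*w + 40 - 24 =-3*n^2 + 22*n + 4*w^2 + w*(34 - n) + 16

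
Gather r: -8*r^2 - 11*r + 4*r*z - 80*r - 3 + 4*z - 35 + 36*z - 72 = -8*r^2 + r*(4*z - 91) + 40*z - 110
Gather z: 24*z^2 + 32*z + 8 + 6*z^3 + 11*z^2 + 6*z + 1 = 6*z^3 + 35*z^2 + 38*z + 9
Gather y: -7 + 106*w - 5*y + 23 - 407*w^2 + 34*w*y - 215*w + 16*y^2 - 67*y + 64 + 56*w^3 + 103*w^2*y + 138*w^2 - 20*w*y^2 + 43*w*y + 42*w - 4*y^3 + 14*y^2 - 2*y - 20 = 56*w^3 - 269*w^2 - 67*w - 4*y^3 + y^2*(30 - 20*w) + y*(103*w^2 + 77*w - 74) + 60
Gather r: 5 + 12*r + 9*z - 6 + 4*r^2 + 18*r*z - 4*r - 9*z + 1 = 4*r^2 + r*(18*z + 8)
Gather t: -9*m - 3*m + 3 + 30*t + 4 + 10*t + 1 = -12*m + 40*t + 8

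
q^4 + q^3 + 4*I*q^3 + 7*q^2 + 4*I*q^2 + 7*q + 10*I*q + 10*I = (q + 1)*(q - 2*I)*(q + I)*(q + 5*I)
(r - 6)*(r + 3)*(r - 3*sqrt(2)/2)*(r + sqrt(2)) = r^4 - 3*r^3 - sqrt(2)*r^3/2 - 21*r^2 + 3*sqrt(2)*r^2/2 + 9*r + 9*sqrt(2)*r + 54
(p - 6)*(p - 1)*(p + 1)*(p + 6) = p^4 - 37*p^2 + 36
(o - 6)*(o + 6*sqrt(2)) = o^2 - 6*o + 6*sqrt(2)*o - 36*sqrt(2)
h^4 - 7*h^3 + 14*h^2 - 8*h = h*(h - 4)*(h - 2)*(h - 1)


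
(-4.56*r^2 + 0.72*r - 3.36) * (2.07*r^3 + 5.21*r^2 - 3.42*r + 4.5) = -9.4392*r^5 - 22.2672*r^4 + 12.3912*r^3 - 40.488*r^2 + 14.7312*r - 15.12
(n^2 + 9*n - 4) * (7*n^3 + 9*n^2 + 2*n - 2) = 7*n^5 + 72*n^4 + 55*n^3 - 20*n^2 - 26*n + 8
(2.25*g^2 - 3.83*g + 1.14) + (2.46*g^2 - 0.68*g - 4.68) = 4.71*g^2 - 4.51*g - 3.54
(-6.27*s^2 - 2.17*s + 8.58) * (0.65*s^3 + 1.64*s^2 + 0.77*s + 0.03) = -4.0755*s^5 - 11.6933*s^4 - 2.8097*s^3 + 12.2122*s^2 + 6.5415*s + 0.2574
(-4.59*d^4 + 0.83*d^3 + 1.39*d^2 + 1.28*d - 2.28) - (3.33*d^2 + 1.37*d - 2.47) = -4.59*d^4 + 0.83*d^3 - 1.94*d^2 - 0.0900000000000001*d + 0.19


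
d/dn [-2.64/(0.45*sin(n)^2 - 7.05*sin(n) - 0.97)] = (2.376*sin(n) - 18.612)*cos(n)/(-0.45*sin(n)^2 + 7.05*sin(n) + 0.97)^2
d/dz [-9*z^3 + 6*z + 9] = 6 - 27*z^2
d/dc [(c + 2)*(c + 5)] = 2*c + 7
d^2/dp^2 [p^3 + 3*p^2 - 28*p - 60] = 6*p + 6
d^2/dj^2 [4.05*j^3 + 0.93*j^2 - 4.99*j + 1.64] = 24.3*j + 1.86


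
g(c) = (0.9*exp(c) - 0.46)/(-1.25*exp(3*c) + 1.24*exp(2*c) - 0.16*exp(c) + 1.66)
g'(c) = (0.9*exp(c) - 0.46)*(3.75*exp(3*c) - 2.48*exp(2*c) + 0.16*exp(c))/(-1.25*exp(3*c) + 1.24*exp(2*c) - 0.16*exp(c) + 1.66)^2 + 0.9*exp(c)/(-1.25*exp(3*c) + 1.24*exp(2*c) - 0.16*exp(c) + 1.66)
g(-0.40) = 0.08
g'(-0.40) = 0.35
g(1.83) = -0.02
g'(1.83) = 0.04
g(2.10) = -0.01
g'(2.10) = 0.02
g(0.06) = 0.36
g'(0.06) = 1.16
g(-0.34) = 0.10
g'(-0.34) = 0.38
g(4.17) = -0.00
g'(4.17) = 0.00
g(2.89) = -0.00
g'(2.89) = 0.00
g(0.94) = -0.16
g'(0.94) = 0.45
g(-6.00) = -0.28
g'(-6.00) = 0.00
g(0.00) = 0.30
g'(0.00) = 0.89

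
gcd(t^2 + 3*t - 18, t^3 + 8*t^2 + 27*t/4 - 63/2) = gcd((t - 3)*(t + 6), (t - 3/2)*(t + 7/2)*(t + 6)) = t + 6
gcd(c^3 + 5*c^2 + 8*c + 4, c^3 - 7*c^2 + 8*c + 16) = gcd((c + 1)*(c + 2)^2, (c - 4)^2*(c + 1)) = c + 1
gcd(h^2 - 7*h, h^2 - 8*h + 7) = h - 7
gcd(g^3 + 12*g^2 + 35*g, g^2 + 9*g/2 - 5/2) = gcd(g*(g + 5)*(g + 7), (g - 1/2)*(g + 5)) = g + 5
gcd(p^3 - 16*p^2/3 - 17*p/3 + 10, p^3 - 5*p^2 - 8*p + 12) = p^2 - 7*p + 6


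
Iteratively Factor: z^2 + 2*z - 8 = (z - 2)*(z + 4)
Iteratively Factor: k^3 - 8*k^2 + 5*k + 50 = (k - 5)*(k^2 - 3*k - 10) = (k - 5)*(k + 2)*(k - 5)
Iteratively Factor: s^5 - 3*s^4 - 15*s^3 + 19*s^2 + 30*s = (s - 5)*(s^4 + 2*s^3 - 5*s^2 - 6*s) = (s - 5)*(s + 1)*(s^3 + s^2 - 6*s) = (s - 5)*(s + 1)*(s + 3)*(s^2 - 2*s) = (s - 5)*(s - 2)*(s + 1)*(s + 3)*(s)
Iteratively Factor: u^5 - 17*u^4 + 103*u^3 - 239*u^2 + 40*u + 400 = (u - 4)*(u^4 - 13*u^3 + 51*u^2 - 35*u - 100) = (u - 4)*(u + 1)*(u^3 - 14*u^2 + 65*u - 100) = (u - 5)*(u - 4)*(u + 1)*(u^2 - 9*u + 20) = (u - 5)*(u - 4)^2*(u + 1)*(u - 5)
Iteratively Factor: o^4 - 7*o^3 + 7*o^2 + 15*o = (o + 1)*(o^3 - 8*o^2 + 15*o) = (o - 5)*(o + 1)*(o^2 - 3*o) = o*(o - 5)*(o + 1)*(o - 3)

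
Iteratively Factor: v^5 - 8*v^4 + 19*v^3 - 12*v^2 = (v)*(v^4 - 8*v^3 + 19*v^2 - 12*v) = v*(v - 4)*(v^3 - 4*v^2 + 3*v) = v*(v - 4)*(v - 1)*(v^2 - 3*v) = v^2*(v - 4)*(v - 1)*(v - 3)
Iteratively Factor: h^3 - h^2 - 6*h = (h)*(h^2 - h - 6) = h*(h - 3)*(h + 2)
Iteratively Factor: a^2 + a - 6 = (a + 3)*(a - 2)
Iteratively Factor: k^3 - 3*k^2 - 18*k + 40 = (k + 4)*(k^2 - 7*k + 10) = (k - 5)*(k + 4)*(k - 2)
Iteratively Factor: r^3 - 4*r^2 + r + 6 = (r + 1)*(r^2 - 5*r + 6) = (r - 2)*(r + 1)*(r - 3)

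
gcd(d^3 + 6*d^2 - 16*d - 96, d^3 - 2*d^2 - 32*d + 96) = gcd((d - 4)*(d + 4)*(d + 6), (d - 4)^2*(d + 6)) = d^2 + 2*d - 24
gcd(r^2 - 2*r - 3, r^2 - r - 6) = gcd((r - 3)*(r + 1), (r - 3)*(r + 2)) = r - 3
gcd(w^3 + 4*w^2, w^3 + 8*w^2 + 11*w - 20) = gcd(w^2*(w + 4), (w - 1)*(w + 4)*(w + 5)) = w + 4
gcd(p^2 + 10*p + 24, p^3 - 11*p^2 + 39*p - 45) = 1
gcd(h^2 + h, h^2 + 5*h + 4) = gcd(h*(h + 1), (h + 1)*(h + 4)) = h + 1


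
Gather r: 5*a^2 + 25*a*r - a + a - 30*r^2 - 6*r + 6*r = 5*a^2 + 25*a*r - 30*r^2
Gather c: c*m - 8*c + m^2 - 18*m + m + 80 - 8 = c*(m - 8) + m^2 - 17*m + 72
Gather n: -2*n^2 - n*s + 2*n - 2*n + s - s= -2*n^2 - n*s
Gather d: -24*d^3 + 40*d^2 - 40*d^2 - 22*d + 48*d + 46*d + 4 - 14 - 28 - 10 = -24*d^3 + 72*d - 48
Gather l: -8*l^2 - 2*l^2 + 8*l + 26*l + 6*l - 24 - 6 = -10*l^2 + 40*l - 30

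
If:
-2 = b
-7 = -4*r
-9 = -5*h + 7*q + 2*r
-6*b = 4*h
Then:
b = -2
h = 3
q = 5/14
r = 7/4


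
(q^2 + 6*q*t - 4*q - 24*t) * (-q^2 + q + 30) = -q^4 - 6*q^3*t + 5*q^3 + 30*q^2*t + 26*q^2 + 156*q*t - 120*q - 720*t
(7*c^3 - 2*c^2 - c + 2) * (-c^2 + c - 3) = -7*c^5 + 9*c^4 - 22*c^3 + 3*c^2 + 5*c - 6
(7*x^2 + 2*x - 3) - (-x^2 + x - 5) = 8*x^2 + x + 2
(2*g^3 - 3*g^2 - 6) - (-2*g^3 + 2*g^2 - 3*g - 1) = 4*g^3 - 5*g^2 + 3*g - 5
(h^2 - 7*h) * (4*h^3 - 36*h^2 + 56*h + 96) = 4*h^5 - 64*h^4 + 308*h^3 - 296*h^2 - 672*h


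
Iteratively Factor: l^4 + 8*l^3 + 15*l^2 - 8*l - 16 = (l + 4)*(l^3 + 4*l^2 - l - 4) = (l - 1)*(l + 4)*(l^2 + 5*l + 4) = (l - 1)*(l + 4)^2*(l + 1)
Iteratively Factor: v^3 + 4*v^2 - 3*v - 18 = (v - 2)*(v^2 + 6*v + 9) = (v - 2)*(v + 3)*(v + 3)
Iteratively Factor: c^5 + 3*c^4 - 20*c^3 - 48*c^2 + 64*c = (c - 4)*(c^4 + 7*c^3 + 8*c^2 - 16*c) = c*(c - 4)*(c^3 + 7*c^2 + 8*c - 16) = c*(c - 4)*(c + 4)*(c^2 + 3*c - 4) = c*(c - 4)*(c - 1)*(c + 4)*(c + 4)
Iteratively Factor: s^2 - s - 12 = (s + 3)*(s - 4)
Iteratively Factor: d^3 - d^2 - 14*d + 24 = (d - 3)*(d^2 + 2*d - 8) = (d - 3)*(d - 2)*(d + 4)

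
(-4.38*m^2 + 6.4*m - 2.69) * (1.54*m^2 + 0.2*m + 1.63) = -6.7452*m^4 + 8.98*m^3 - 10.002*m^2 + 9.894*m - 4.3847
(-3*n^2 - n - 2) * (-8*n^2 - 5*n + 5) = 24*n^4 + 23*n^3 + 6*n^2 + 5*n - 10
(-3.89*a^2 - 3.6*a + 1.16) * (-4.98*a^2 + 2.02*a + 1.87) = 19.3722*a^4 + 10.0702*a^3 - 20.3231*a^2 - 4.3888*a + 2.1692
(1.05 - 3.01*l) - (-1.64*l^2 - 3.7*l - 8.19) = 1.64*l^2 + 0.69*l + 9.24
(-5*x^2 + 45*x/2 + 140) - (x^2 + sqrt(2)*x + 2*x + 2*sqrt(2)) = -6*x^2 - sqrt(2)*x + 41*x/2 - 2*sqrt(2) + 140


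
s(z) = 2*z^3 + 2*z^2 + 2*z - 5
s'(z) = 6*z^2 + 4*z + 2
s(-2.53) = -29.65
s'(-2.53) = 30.29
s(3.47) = 109.59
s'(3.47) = 88.13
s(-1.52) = -10.44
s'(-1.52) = 9.78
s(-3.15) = -53.97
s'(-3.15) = 48.94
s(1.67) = 13.23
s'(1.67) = 25.41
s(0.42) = -3.66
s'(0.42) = 4.74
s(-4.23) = -129.05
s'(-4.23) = 92.44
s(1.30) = 5.37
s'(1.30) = 17.34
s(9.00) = 1633.00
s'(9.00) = 524.00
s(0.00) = -5.00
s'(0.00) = 2.00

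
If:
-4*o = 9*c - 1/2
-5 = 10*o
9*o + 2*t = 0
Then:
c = 5/18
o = -1/2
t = 9/4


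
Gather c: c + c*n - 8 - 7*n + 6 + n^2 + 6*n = c*(n + 1) + n^2 - n - 2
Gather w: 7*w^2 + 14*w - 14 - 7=7*w^2 + 14*w - 21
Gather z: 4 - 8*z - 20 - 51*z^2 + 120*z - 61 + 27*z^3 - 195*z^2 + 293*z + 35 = 27*z^3 - 246*z^2 + 405*z - 42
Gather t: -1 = -1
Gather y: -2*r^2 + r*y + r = -2*r^2 + r*y + r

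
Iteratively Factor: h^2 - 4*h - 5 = (h - 5)*(h + 1)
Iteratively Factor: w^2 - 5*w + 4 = (w - 1)*(w - 4)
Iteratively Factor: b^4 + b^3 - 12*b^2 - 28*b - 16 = (b + 2)*(b^3 - b^2 - 10*b - 8) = (b + 1)*(b + 2)*(b^2 - 2*b - 8) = (b + 1)*(b + 2)^2*(b - 4)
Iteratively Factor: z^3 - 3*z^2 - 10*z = (z)*(z^2 - 3*z - 10) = z*(z - 5)*(z + 2)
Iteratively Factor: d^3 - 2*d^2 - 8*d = (d - 4)*(d^2 + 2*d) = d*(d - 4)*(d + 2)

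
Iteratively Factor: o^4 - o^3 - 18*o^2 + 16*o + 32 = (o + 1)*(o^3 - 2*o^2 - 16*o + 32) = (o - 4)*(o + 1)*(o^2 + 2*o - 8) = (o - 4)*(o - 2)*(o + 1)*(o + 4)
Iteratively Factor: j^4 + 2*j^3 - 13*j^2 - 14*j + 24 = (j - 3)*(j^3 + 5*j^2 + 2*j - 8) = (j - 3)*(j + 2)*(j^2 + 3*j - 4) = (j - 3)*(j + 2)*(j + 4)*(j - 1)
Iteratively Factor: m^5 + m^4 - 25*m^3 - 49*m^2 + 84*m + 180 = (m + 2)*(m^4 - m^3 - 23*m^2 - 3*m + 90) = (m - 2)*(m + 2)*(m^3 + m^2 - 21*m - 45) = (m - 2)*(m + 2)*(m + 3)*(m^2 - 2*m - 15) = (m - 2)*(m + 2)*(m + 3)^2*(m - 5)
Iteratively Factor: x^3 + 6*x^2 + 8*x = (x)*(x^2 + 6*x + 8) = x*(x + 4)*(x + 2)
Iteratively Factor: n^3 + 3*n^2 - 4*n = (n + 4)*(n^2 - n) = n*(n + 4)*(n - 1)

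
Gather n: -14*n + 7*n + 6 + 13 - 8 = 11 - 7*n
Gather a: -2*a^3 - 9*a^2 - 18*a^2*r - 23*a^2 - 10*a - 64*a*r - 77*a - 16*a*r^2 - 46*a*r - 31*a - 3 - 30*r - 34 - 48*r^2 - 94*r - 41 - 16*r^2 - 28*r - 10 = -2*a^3 + a^2*(-18*r - 32) + a*(-16*r^2 - 110*r - 118) - 64*r^2 - 152*r - 88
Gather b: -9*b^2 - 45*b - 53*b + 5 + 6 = -9*b^2 - 98*b + 11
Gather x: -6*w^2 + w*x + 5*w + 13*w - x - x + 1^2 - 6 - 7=-6*w^2 + 18*w + x*(w - 2) - 12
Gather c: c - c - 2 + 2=0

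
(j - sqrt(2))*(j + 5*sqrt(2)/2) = j^2 + 3*sqrt(2)*j/2 - 5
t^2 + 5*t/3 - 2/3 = (t - 1/3)*(t + 2)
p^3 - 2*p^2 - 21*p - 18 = (p - 6)*(p + 1)*(p + 3)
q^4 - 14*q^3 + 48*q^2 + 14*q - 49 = (q - 7)^2*(q - 1)*(q + 1)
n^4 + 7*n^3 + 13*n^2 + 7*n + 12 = (n + 3)*(n + 4)*(-I*n + 1)*(I*n + 1)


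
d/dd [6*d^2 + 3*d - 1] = 12*d + 3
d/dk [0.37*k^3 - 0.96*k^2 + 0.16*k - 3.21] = 1.11*k^2 - 1.92*k + 0.16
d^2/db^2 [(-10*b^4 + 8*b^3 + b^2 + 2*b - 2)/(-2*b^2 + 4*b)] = 2*(5*b^6 - 30*b^5 + 60*b^4 - 18*b^3 + 3*b^2 - 6*b + 4)/(b^3*(b^3 - 6*b^2 + 12*b - 8))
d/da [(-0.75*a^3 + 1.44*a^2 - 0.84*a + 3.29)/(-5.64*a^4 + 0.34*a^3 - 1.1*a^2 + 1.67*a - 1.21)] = (-4.23*a^6 + 16.2432*a^5 - 13.8774*a^4 + 72.2886*a^3 + 0.8475*a^2 + 3.7532*a - 4.4779)/(31.8096*a^8 - 3.8352*a^7 + 12.5236*a^6 - 19.5856*a^5 + 15.9944*a^4 - 4.4968*a^3 + 5.4509*a^2 - 4.0414*a + 1.4641)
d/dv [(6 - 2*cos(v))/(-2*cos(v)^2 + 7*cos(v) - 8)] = 2*(-12*cos(v) + cos(2*v) + 14)*sin(v)/(-7*cos(v) + cos(2*v) + 9)^2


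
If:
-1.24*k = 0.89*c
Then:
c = -1.39325842696629*k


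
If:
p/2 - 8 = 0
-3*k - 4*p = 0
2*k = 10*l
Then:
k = -64/3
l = -64/15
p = 16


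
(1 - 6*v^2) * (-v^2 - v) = 6*v^4 + 6*v^3 - v^2 - v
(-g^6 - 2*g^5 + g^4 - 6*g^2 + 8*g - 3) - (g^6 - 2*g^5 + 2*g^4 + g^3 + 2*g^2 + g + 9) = -2*g^6 - g^4 - g^3 - 8*g^2 + 7*g - 12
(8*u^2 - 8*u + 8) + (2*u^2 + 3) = 10*u^2 - 8*u + 11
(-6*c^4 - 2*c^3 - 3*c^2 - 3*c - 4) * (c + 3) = -6*c^5 - 20*c^4 - 9*c^3 - 12*c^2 - 13*c - 12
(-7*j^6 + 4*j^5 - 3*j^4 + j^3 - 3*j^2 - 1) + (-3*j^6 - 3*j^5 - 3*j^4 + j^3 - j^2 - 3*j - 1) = -10*j^6 + j^5 - 6*j^4 + 2*j^3 - 4*j^2 - 3*j - 2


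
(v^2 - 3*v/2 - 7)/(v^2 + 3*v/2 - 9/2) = (2*v^2 - 3*v - 14)/(2*v^2 + 3*v - 9)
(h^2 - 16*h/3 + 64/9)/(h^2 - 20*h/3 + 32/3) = (h - 8/3)/(h - 4)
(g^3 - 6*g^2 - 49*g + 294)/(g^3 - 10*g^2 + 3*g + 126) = (g + 7)/(g + 3)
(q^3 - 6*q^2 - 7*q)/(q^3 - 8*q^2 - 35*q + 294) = q*(q + 1)/(q^2 - q - 42)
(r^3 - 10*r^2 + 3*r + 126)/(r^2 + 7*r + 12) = (r^2 - 13*r + 42)/(r + 4)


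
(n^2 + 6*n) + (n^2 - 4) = 2*n^2 + 6*n - 4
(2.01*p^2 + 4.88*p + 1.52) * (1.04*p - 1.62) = 2.0904*p^3 + 1.819*p^2 - 6.3248*p - 2.4624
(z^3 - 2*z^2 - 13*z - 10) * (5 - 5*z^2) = -5*z^5 + 10*z^4 + 70*z^3 + 40*z^2 - 65*z - 50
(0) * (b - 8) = 0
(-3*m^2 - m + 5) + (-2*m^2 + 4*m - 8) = -5*m^2 + 3*m - 3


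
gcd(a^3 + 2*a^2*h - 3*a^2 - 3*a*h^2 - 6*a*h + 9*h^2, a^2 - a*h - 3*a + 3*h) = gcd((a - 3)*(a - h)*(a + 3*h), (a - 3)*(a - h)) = a^2 - a*h - 3*a + 3*h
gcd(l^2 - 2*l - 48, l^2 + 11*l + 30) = l + 6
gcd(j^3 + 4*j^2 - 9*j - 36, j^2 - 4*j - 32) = j + 4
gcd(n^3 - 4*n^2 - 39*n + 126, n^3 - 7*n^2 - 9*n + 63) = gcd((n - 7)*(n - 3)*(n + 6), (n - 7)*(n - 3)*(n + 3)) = n^2 - 10*n + 21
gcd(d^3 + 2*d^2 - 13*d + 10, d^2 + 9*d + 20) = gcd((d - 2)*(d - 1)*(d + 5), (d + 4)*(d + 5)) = d + 5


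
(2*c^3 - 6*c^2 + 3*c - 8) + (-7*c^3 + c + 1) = -5*c^3 - 6*c^2 + 4*c - 7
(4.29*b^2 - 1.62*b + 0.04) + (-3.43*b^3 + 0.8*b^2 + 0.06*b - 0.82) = -3.43*b^3 + 5.09*b^2 - 1.56*b - 0.78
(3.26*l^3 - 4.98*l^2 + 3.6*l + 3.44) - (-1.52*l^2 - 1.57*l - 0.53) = 3.26*l^3 - 3.46*l^2 + 5.17*l + 3.97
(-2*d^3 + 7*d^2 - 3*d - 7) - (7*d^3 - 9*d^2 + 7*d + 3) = -9*d^3 + 16*d^2 - 10*d - 10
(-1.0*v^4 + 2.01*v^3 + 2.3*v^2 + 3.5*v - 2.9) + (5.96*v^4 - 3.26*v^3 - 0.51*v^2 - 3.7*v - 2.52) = 4.96*v^4 - 1.25*v^3 + 1.79*v^2 - 0.2*v - 5.42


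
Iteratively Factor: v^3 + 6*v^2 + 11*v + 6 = (v + 2)*(v^2 + 4*v + 3) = (v + 1)*(v + 2)*(v + 3)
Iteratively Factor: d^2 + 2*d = (d)*(d + 2)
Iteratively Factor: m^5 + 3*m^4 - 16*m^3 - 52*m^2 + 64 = (m + 4)*(m^4 - m^3 - 12*m^2 - 4*m + 16) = (m - 1)*(m + 4)*(m^3 - 12*m - 16) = (m - 1)*(m + 2)*(m + 4)*(m^2 - 2*m - 8) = (m - 4)*(m - 1)*(m + 2)*(m + 4)*(m + 2)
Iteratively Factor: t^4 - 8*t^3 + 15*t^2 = (t)*(t^3 - 8*t^2 + 15*t) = t^2*(t^2 - 8*t + 15) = t^2*(t - 3)*(t - 5)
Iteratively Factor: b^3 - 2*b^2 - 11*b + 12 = (b - 4)*(b^2 + 2*b - 3) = (b - 4)*(b - 1)*(b + 3)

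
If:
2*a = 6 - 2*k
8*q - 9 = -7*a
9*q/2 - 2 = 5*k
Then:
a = 191/17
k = -140/17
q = -148/17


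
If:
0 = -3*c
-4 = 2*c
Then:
No Solution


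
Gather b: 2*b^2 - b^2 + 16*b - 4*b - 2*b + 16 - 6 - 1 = b^2 + 10*b + 9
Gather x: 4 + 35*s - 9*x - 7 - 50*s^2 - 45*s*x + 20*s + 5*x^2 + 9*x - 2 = -50*s^2 - 45*s*x + 55*s + 5*x^2 - 5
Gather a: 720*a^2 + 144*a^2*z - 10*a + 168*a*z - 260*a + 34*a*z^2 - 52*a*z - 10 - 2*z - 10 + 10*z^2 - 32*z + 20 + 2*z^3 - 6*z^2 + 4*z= a^2*(144*z + 720) + a*(34*z^2 + 116*z - 270) + 2*z^3 + 4*z^2 - 30*z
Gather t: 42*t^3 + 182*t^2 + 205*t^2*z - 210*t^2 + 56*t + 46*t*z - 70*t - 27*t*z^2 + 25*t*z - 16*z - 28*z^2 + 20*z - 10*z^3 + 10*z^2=42*t^3 + t^2*(205*z - 28) + t*(-27*z^2 + 71*z - 14) - 10*z^3 - 18*z^2 + 4*z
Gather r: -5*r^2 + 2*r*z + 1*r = -5*r^2 + r*(2*z + 1)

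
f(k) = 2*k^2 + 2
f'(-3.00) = -12.00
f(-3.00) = 20.00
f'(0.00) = 0.00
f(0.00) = 2.00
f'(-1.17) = -4.68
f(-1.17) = 4.74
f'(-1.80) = -7.20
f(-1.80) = 8.48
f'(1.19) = 4.76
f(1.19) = 4.83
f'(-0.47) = -1.88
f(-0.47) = 2.44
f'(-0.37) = -1.48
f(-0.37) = 2.27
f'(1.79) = 7.16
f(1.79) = 8.41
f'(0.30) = 1.20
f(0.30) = 2.18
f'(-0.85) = -3.40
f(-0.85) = 3.44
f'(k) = 4*k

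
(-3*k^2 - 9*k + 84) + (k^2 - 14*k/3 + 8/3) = -2*k^2 - 41*k/3 + 260/3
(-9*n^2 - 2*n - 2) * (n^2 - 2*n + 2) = -9*n^4 + 16*n^3 - 16*n^2 - 4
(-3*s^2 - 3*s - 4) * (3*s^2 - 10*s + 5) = -9*s^4 + 21*s^3 + 3*s^2 + 25*s - 20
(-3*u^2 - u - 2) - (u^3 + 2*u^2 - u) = -u^3 - 5*u^2 - 2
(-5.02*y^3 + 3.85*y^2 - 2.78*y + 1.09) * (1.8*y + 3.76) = -9.036*y^4 - 11.9452*y^3 + 9.472*y^2 - 8.4908*y + 4.0984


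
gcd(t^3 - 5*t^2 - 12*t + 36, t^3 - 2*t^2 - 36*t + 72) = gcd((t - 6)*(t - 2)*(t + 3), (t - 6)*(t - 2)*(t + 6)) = t^2 - 8*t + 12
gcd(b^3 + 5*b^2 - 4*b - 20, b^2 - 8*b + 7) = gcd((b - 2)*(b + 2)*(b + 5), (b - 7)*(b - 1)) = 1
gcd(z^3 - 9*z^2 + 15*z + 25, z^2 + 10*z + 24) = 1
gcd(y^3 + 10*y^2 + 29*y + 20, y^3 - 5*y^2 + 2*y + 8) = y + 1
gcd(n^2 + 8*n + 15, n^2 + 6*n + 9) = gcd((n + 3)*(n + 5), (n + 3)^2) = n + 3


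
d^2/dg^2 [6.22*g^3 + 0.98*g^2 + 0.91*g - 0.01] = 37.32*g + 1.96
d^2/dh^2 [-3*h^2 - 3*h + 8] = -6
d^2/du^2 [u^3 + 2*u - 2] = 6*u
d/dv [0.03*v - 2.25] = 0.0300000000000000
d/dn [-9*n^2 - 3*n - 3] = -18*n - 3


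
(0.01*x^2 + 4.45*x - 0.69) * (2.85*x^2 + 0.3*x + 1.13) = 0.0285*x^4 + 12.6855*x^3 - 0.6202*x^2 + 4.8215*x - 0.7797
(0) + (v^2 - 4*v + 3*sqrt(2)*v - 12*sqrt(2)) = v^2 - 4*v + 3*sqrt(2)*v - 12*sqrt(2)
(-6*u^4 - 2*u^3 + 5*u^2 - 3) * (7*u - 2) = -42*u^5 - 2*u^4 + 39*u^3 - 10*u^2 - 21*u + 6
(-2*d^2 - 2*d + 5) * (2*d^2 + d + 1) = -4*d^4 - 6*d^3 + 6*d^2 + 3*d + 5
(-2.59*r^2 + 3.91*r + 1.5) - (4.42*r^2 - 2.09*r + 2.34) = -7.01*r^2 + 6.0*r - 0.84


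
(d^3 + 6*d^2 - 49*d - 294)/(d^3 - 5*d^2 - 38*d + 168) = (d + 7)/(d - 4)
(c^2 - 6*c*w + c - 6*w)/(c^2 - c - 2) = (c - 6*w)/(c - 2)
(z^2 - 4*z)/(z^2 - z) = (z - 4)/(z - 1)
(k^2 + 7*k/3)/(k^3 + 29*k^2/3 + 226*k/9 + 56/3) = 3*k/(3*k^2 + 22*k + 24)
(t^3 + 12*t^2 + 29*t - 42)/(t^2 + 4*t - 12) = (t^2 + 6*t - 7)/(t - 2)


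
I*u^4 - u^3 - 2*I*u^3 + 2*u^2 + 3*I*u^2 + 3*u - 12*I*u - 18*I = (u - 3)*(u - 2*I)*(u + 3*I)*(I*u + I)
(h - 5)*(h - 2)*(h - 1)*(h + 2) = h^4 - 6*h^3 + h^2 + 24*h - 20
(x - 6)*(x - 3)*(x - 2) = x^3 - 11*x^2 + 36*x - 36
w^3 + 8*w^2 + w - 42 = (w - 2)*(w + 3)*(w + 7)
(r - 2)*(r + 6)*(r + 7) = r^3 + 11*r^2 + 16*r - 84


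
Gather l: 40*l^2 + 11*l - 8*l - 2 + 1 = 40*l^2 + 3*l - 1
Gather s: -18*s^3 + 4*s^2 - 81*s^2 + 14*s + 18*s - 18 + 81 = -18*s^3 - 77*s^2 + 32*s + 63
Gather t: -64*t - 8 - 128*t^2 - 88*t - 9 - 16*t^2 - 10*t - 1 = -144*t^2 - 162*t - 18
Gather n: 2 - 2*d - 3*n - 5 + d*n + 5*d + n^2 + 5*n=3*d + n^2 + n*(d + 2) - 3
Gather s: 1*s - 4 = s - 4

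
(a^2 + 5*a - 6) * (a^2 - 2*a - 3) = a^4 + 3*a^3 - 19*a^2 - 3*a + 18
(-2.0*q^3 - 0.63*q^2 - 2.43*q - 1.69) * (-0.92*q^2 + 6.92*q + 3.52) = 1.84*q^5 - 13.2604*q^4 - 9.164*q^3 - 17.4784*q^2 - 20.2484*q - 5.9488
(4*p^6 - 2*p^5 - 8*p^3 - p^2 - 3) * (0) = 0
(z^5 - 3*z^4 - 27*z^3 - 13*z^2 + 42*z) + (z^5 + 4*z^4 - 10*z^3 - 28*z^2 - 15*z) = 2*z^5 + z^4 - 37*z^3 - 41*z^2 + 27*z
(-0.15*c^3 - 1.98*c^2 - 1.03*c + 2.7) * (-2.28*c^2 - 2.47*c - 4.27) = 0.342*c^5 + 4.8849*c^4 + 7.8795*c^3 + 4.8427*c^2 - 2.2709*c - 11.529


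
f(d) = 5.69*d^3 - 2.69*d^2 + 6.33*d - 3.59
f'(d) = 17.07*d^2 - 5.38*d + 6.33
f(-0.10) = -4.26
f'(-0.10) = 7.04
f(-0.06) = -3.98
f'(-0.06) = 6.71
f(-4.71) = -687.61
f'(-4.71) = 410.35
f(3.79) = 291.52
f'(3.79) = 231.13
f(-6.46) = -1690.68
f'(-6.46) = 753.44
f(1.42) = 16.27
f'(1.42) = 33.11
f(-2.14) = -85.22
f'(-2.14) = 96.02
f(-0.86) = -14.64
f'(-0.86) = 23.58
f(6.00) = 1166.59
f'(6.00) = 588.57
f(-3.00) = -200.42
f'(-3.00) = 176.10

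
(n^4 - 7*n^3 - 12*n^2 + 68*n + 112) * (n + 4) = n^5 - 3*n^4 - 40*n^3 + 20*n^2 + 384*n + 448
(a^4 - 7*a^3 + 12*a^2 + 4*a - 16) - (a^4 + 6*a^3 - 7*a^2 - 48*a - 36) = -13*a^3 + 19*a^2 + 52*a + 20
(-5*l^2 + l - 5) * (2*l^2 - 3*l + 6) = -10*l^4 + 17*l^3 - 43*l^2 + 21*l - 30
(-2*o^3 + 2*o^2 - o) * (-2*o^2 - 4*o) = 4*o^5 + 4*o^4 - 6*o^3 + 4*o^2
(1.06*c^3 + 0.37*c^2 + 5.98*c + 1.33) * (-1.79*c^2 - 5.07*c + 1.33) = -1.8974*c^5 - 6.0365*c^4 - 11.1703*c^3 - 32.2072*c^2 + 1.2103*c + 1.7689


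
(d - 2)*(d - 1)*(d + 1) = d^3 - 2*d^2 - d + 2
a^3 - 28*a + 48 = (a - 4)*(a - 2)*(a + 6)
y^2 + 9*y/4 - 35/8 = (y - 5/4)*(y + 7/2)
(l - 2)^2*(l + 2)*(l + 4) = l^4 + 2*l^3 - 12*l^2 - 8*l + 32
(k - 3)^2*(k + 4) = k^3 - 2*k^2 - 15*k + 36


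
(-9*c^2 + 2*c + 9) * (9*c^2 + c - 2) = -81*c^4 + 9*c^3 + 101*c^2 + 5*c - 18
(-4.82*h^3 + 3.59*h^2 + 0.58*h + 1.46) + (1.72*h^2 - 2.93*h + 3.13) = -4.82*h^3 + 5.31*h^2 - 2.35*h + 4.59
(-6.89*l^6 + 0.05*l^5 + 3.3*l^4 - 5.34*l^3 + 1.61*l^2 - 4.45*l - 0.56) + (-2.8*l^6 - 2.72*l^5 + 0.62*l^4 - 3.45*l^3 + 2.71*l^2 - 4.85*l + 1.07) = -9.69*l^6 - 2.67*l^5 + 3.92*l^4 - 8.79*l^3 + 4.32*l^2 - 9.3*l + 0.51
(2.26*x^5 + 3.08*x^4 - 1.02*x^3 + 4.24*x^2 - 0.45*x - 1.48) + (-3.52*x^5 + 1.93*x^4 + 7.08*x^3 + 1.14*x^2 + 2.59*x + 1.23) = -1.26*x^5 + 5.01*x^4 + 6.06*x^3 + 5.38*x^2 + 2.14*x - 0.25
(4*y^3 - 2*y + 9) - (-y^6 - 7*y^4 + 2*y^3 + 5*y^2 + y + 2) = y^6 + 7*y^4 + 2*y^3 - 5*y^2 - 3*y + 7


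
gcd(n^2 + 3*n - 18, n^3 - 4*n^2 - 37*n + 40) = 1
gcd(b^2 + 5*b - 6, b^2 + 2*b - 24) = b + 6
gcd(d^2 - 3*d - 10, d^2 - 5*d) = d - 5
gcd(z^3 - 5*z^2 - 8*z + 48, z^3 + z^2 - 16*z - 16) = z - 4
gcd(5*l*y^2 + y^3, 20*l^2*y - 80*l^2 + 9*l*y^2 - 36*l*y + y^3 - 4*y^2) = 5*l + y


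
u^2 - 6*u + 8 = (u - 4)*(u - 2)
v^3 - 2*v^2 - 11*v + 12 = (v - 4)*(v - 1)*(v + 3)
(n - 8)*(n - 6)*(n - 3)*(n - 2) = n^4 - 19*n^3 + 124*n^2 - 324*n + 288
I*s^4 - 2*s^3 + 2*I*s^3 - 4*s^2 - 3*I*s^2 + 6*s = s*(s + 3)*(s + 2*I)*(I*s - I)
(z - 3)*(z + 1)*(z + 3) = z^3 + z^2 - 9*z - 9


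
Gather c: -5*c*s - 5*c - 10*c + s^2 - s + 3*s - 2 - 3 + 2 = c*(-5*s - 15) + s^2 + 2*s - 3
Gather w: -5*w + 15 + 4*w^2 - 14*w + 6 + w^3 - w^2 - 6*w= w^3 + 3*w^2 - 25*w + 21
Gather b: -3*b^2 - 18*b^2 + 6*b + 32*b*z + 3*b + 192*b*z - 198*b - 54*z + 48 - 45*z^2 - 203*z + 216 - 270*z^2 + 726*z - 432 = -21*b^2 + b*(224*z - 189) - 315*z^2 + 469*z - 168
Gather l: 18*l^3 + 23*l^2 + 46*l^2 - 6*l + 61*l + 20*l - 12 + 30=18*l^3 + 69*l^2 + 75*l + 18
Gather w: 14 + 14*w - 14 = 14*w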